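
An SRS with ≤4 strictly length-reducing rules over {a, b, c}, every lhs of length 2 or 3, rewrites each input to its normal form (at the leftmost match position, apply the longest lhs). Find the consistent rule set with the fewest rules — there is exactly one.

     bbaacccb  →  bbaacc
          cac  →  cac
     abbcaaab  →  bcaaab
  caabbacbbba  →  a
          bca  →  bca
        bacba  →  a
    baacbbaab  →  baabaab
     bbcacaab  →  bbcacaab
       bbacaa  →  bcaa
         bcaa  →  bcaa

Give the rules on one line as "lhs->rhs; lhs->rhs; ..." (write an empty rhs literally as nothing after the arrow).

  | bbaacccb => bbaacc
  | cac
  | abbcaaab => bcaaab
  | caabbacbbba => cabacbbba => cacbbba => cabba => cba => a

abb->b; bac->c; cb->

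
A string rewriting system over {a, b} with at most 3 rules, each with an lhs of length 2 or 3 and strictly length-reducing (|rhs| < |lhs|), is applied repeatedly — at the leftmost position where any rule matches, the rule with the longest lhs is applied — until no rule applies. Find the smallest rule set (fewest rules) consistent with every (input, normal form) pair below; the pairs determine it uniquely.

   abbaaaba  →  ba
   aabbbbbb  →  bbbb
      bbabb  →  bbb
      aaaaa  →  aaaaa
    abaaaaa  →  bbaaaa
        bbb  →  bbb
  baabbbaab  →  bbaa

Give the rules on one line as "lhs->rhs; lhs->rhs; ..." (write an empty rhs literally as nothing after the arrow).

  | abbaaaba => baaaba => baabb => bab => ba
  | aabbbbbb => abbbbb => bbbb
  | bbabb => bbb
  | aaaaa

ab->a; aba->bb; abb->b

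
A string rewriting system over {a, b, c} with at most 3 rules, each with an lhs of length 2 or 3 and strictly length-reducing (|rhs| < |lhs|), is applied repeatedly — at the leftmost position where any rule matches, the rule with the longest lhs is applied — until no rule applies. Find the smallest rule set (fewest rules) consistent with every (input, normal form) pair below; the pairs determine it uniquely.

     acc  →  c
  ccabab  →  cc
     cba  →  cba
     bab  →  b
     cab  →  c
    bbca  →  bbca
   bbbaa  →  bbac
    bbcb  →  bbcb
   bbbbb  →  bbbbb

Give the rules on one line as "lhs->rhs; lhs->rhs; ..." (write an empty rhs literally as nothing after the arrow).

  | acc => c
  | ccabab => ccab => cc
  | cba
  | bab => b

ab->; acc->c; baa->ac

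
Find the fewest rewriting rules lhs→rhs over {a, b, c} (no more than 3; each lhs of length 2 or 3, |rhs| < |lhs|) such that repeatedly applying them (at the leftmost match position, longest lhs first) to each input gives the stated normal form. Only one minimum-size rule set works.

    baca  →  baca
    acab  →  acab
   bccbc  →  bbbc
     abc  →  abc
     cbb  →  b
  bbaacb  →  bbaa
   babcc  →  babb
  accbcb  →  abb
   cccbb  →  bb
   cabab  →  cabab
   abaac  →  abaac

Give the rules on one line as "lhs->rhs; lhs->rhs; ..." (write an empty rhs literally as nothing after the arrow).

cb->; cc->b

  | baca
  | acab
  | bccbc => bbbc
  | abc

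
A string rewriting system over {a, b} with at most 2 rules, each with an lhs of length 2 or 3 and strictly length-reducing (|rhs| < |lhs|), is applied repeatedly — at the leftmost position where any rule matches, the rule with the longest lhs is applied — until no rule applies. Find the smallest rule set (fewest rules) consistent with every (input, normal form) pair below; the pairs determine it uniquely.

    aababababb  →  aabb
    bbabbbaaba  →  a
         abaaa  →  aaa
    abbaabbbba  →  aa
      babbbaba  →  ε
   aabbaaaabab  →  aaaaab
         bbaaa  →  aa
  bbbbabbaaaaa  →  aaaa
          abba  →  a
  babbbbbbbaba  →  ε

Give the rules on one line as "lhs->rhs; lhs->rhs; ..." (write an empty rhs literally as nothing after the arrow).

ba->; bba->ba

  | aababababb => aabababb => aababb => aabb
  | bbabbbaaba => babbbaaba => bbbaaba => bbaaba => baaba => aba => a
  | abaaa => aaa
  | abbaabbbba => abaabbbba => aabbbba => aabbba => aabba => aaba => aa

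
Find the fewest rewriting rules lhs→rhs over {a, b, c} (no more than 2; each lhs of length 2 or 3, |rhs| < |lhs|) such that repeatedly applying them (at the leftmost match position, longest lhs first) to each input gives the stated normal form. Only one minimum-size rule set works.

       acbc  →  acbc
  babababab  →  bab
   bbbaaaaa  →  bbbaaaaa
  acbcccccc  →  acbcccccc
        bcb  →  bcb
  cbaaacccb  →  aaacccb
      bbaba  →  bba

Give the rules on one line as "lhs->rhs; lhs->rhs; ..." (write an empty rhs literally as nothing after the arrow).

aba->a; cba->a

  | acbc
  | babababab => bababab => babab => bab
  | bbbaaaaa
  | acbcccccc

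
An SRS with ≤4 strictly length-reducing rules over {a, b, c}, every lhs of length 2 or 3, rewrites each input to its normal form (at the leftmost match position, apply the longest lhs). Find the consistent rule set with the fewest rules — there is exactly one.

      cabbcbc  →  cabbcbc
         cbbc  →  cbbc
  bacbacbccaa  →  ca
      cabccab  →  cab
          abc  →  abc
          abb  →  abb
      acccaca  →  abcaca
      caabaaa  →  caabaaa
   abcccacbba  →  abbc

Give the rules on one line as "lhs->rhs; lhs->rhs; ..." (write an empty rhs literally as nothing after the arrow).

  | cabbcbc
  | cbbc
  | bacbacbccaa => bbacbccaa => cbccaa => cbbaa => ca
  | cabccab => cabbab => cab

acb->b; bba->; cc->b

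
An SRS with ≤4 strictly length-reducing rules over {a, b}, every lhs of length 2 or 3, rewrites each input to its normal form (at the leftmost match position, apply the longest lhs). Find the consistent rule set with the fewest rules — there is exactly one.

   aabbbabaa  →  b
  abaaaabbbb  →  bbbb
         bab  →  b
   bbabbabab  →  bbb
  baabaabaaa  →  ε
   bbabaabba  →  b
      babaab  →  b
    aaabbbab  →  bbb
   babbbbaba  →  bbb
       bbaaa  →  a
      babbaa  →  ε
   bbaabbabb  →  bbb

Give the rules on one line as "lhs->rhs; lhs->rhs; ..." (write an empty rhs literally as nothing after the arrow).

  | aabbbabaa => bbbabaa => bbbaa => bba => b
  | abaaaabbbb => baaaabbbb => aaabbbb => abbbb => bbbb
  | bab => b
  | bbabbabab => bbbabab => bbbab => bbb

aa->; ab->b; ba->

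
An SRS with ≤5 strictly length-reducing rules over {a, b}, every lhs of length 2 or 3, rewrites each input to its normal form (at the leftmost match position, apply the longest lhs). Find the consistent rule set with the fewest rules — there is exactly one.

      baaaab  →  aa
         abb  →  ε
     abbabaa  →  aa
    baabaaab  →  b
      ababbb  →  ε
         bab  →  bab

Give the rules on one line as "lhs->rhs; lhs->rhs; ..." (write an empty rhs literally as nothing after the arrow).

  | baaaab => abaab => aabb => aab => aa
  | abb => ε
  | abbabaa => abaa => aab => aa
  | baabaaab => abbaaab => aaab => b

aaa->; aab->aa; abb->; baa->ab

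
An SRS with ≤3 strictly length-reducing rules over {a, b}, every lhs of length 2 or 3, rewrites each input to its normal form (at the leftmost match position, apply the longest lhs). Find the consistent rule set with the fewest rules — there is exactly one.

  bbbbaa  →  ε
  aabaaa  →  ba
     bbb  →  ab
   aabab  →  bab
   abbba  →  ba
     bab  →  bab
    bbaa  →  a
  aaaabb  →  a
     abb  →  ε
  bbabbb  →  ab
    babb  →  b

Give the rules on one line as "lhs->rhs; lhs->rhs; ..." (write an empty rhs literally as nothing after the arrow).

aa->; bb->a

  | bbbbaa => abbaa => aaaa => aa => ε
  | aabaaa => baaa => ba
  | bbb => ab
  | aabab => bab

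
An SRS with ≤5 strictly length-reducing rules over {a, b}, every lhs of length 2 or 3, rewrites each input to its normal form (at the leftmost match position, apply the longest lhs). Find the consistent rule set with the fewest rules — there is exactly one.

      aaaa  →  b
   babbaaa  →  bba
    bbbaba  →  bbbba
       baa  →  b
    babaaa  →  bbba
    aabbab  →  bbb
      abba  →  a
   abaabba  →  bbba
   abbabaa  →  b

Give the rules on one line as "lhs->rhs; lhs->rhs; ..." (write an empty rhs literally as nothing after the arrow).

  | aaaa => baa => b
  | babbaaa => baaa => bba
  | bbbaba => bbbba
  | baa => b

aa->; aaa->ba; ab->b; abb->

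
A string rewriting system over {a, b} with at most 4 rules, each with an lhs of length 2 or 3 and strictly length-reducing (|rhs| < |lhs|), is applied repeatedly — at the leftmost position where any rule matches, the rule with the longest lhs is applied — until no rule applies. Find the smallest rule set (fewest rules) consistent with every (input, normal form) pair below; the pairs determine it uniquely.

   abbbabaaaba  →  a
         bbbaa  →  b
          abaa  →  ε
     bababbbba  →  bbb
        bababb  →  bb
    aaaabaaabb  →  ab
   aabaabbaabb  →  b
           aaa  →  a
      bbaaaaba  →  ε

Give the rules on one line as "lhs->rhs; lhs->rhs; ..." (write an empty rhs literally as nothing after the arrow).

aa->; aab->a; abb->b; ba->

  | abbbabaaaba => bbabaaaba => bbaaaba => baaba => aba => a
  | bbbaa => bba => b
  | abaa => aa => ε
  | bababbbba => babbbba => bbbba => bbb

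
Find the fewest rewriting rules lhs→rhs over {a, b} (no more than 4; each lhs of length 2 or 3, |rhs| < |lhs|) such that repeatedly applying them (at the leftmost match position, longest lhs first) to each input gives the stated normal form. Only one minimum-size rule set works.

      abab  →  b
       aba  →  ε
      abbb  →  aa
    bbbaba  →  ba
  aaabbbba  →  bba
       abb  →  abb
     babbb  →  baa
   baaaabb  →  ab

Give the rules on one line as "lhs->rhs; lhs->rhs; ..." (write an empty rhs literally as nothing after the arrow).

aaa->ba; aab->b; aba->; bbb->a

  | abab => b
  | aba => ε
  | abbb => aa
  | bbbaba => aaba => ba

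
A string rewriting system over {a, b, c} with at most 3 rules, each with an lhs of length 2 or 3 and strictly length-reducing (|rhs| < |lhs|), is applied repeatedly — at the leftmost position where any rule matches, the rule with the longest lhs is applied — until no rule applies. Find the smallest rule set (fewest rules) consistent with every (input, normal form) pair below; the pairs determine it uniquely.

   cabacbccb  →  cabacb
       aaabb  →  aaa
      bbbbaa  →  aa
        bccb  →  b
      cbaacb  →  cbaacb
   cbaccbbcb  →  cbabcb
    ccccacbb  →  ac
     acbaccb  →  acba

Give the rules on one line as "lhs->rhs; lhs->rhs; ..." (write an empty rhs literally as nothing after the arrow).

  | cabacbccb => cabacbbb => cabacb
  | aaabb => aaa
  | bbbbaa => bbaa => aa
  | bccb => bbb => b

bb->; cc->b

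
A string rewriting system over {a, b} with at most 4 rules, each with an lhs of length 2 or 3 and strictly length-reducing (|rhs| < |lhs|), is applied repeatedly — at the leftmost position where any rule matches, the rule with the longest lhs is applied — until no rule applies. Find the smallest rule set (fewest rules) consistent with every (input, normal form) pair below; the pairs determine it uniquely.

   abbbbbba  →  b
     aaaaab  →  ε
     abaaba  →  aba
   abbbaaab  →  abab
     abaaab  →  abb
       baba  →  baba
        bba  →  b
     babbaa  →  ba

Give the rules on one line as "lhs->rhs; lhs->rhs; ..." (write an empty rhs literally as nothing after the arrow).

  | abbbbbba => abbbbaa => abbaaa => aaaaa => aa => b
  | aaaaab => aab => ε
  | abaaba => aba
  | abbbaaab => abaaaab => abab

aa->b; aaa->; aab->; bba->aa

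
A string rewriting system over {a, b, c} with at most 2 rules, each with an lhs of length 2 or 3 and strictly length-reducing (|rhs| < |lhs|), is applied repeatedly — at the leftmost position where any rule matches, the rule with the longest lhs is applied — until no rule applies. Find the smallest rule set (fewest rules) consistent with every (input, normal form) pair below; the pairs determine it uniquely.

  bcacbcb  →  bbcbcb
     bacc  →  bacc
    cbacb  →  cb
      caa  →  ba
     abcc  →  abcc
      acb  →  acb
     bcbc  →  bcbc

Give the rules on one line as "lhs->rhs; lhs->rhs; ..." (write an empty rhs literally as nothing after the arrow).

ca->b; cba->

  | bcacbcb => bbcbcb
  | bacc
  | cbacb => cb
  | caa => ba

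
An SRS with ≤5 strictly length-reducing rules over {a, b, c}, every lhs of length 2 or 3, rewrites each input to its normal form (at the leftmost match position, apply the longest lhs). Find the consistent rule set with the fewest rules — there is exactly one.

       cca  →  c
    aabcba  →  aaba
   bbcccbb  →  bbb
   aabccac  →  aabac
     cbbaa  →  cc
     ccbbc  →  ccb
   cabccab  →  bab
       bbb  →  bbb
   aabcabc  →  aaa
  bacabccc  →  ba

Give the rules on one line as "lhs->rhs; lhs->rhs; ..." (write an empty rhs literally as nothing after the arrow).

  | cca => c
  | aabcba => aaba
  | bbcccbb => bbcbb => bbb
  | aabccac => aabac

bba->cc; bc->; bcc->b; ca->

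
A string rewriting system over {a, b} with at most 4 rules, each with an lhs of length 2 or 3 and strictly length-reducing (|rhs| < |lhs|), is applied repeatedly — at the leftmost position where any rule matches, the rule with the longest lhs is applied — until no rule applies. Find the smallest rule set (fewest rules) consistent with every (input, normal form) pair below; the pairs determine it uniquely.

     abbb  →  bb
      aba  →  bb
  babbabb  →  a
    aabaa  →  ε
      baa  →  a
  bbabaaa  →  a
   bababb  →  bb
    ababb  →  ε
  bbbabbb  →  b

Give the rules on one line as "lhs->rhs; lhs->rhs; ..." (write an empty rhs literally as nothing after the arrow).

ab->; aba->bb; ba->; bbb->a

  | abbb => bb
  | aba => bb
  | babbabb => bbabb => bbb => a
  | aabaa => abba => ba => ε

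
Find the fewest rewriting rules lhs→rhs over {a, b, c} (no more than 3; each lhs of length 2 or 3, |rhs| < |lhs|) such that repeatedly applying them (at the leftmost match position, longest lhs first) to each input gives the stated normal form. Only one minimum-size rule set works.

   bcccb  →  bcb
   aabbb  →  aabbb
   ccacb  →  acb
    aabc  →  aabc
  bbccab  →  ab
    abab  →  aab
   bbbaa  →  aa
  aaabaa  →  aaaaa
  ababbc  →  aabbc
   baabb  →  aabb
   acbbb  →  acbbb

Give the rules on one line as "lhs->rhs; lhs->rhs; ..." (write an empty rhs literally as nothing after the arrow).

ba->a; cc->

  | bcccb => bcb
  | aabbb
  | ccacb => acb
  | aabc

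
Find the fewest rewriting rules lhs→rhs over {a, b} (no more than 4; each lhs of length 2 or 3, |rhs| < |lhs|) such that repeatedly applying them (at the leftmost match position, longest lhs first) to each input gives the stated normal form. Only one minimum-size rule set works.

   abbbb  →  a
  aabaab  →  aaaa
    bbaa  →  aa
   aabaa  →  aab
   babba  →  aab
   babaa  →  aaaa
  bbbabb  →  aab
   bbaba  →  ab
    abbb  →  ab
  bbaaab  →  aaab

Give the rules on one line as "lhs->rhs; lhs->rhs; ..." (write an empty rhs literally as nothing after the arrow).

ba->b; bab->aa; bb->

  | abbbb => abb => a
  | aabaab => aabab => aaaa
  | bbaa => aa
  | aabaa => aaba => aab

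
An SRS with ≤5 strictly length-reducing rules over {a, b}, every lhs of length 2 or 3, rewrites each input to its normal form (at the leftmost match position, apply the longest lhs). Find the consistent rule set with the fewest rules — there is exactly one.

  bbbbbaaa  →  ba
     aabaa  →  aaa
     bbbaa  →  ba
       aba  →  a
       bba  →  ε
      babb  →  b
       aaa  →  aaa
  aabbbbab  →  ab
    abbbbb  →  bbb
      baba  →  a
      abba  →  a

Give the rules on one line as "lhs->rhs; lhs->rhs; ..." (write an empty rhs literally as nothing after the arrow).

aba->a; abb->; bab->; bba->

  | bbbbbaaa => bbbaa => ba
  | aabaa => aaa
  | bbbaa => ba
  | aba => a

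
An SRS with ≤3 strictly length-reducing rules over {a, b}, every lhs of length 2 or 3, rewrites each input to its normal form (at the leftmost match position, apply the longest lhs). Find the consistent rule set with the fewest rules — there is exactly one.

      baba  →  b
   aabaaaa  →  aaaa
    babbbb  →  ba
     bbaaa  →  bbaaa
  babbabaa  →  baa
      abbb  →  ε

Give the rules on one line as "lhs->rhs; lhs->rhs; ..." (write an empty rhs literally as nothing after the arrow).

ab->; aba->; abb->a

  | baba => b
  | aabaaaa => aaaa
  | babbbb => babb => ba
  | bbaaa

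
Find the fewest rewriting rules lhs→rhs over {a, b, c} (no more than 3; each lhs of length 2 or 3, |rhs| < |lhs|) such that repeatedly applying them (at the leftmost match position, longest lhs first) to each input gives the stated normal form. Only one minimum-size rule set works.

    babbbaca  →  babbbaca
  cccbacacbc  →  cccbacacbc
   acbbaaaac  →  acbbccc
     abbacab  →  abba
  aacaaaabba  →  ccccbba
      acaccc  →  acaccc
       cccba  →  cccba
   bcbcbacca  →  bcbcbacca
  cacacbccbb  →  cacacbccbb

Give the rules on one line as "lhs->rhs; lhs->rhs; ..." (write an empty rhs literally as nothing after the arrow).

  | babbbaca
  | cccbacacbc
  | acbbaaaac => acbbcaac => acbbccc
  | abbacab => abba

aa->c; cab->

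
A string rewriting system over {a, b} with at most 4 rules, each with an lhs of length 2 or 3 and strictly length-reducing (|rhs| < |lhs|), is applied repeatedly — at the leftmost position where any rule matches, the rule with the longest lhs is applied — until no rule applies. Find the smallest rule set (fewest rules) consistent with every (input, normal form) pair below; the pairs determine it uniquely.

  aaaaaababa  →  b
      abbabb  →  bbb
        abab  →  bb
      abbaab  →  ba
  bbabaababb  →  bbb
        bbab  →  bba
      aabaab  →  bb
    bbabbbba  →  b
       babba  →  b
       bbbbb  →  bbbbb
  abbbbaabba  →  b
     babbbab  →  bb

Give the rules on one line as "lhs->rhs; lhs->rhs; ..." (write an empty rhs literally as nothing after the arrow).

  | aaaaaababa => baaaababa => aaaababa => baababa => aababa => bbaba => bbaa => baa => aa => b
  | abbabb => ababb => aabb => bbb
  | abab => aab => bb
  | abbaab => abaab => aaab => bab => ba

aa->b; ab->a; baa->aa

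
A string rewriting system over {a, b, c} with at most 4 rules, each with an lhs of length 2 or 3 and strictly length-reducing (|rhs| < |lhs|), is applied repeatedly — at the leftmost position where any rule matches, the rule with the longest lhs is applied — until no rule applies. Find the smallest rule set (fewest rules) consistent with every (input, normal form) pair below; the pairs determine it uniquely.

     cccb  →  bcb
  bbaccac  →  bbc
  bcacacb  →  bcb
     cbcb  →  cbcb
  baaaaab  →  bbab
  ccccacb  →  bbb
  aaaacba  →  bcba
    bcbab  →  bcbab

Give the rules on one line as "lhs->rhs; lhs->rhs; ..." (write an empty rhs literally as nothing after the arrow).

  | cccb => bcb
  | bbaccac => bbcac => bbc
  | bcacacb => bcacb => bcb
  | cbcb

aa->c; ac->; cc->b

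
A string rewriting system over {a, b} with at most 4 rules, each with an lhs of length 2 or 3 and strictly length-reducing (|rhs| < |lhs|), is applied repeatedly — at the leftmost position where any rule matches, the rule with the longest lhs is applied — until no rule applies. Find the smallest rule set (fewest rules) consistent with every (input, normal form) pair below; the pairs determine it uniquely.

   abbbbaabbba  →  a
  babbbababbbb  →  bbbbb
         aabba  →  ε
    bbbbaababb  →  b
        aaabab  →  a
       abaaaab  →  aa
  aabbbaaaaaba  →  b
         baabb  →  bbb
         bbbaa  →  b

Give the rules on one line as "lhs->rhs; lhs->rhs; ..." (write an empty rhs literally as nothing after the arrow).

ab->; aba->; baa->b; bba->a

  | abbbbaabbba => bbbaabbba => baabbba => bbbba => bba => a
  | babbbababbbb => bbbababbbb => bababbbb => bbbbb
  | aabba => aba => ε
  | bbbbaababb => bbaababb => aababb => abb => b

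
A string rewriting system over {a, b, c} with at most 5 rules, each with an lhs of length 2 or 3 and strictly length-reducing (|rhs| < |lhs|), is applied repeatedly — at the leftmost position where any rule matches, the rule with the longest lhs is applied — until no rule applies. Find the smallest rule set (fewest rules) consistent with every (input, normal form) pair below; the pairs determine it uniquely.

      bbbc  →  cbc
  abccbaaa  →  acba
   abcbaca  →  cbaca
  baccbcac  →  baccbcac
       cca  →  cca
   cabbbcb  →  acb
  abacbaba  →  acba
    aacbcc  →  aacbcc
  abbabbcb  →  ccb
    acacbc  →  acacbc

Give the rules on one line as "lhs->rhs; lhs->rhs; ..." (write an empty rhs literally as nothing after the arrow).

  | bbbc => cbc
  | abccbaaa => ccbaaa => cccba => acba
  | abcbaca => cbaca
  | baccbcac

ab->; baa->cb; bb->c; ccc->ac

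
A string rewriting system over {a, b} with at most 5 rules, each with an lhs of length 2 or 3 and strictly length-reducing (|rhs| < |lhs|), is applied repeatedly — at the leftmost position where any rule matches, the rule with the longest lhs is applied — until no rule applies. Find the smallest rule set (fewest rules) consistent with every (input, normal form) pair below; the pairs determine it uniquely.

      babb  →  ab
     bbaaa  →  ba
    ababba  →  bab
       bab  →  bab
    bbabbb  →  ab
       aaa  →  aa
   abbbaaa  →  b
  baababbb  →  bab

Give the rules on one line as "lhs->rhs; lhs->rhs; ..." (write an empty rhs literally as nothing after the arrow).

aaa->aa; aba->b; abb->ba; bba->ab

  | babb => bba => ab
  | bbaaa => abaa => ba
  | ababba => bbba => bab
  | bab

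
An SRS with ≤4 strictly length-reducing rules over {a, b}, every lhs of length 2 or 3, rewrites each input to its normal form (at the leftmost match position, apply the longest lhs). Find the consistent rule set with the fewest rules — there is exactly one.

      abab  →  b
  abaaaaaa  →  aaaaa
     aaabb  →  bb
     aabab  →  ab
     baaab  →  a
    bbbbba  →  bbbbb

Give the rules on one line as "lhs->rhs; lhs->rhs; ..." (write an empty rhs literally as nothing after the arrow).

aba->; abb->bb; ba->b; bab->a

  | abab => b
  | abaaaaaa => aaaaa
  | aaabb => aabb => abb => bb
  | aabab => ab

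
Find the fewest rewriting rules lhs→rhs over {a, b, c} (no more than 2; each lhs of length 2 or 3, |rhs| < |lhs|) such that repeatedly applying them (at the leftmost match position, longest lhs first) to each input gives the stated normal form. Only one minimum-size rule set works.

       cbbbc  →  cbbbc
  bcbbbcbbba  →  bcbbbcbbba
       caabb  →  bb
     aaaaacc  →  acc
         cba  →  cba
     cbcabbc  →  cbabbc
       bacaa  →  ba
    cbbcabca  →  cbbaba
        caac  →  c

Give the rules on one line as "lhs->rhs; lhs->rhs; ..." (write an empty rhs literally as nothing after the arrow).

aa->; ca->a

  | cbbbc
  | bcbbbcbbba
  | caabb => aabb => bb
  | aaaaacc => aaacc => acc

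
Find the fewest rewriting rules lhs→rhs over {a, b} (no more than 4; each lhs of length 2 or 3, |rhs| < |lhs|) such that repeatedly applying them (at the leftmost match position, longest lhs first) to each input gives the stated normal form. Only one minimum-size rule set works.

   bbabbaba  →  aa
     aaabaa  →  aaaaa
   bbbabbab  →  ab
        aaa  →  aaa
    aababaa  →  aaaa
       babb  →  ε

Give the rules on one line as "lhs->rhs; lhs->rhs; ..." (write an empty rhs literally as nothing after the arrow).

  | bbabbaba => abbaba => aaba => aa
  | aaabaa => aaaaa
  | bbbabbab => babbab => bbab => ab
  | aaa

ba->; baa->aa; bb->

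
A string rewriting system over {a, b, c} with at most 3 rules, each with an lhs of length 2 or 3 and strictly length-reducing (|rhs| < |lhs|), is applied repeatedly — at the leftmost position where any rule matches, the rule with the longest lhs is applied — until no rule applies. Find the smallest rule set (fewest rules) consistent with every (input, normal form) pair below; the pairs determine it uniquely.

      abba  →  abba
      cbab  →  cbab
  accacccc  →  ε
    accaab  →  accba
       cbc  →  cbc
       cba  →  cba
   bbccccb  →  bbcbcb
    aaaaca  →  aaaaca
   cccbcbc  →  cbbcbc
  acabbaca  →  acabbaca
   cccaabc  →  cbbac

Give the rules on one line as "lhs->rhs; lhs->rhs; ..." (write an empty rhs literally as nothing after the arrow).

aab->ba; acb->; ccc->cb

  | abba
  | cbab
  | accacccc => accacbc => accc => acb => ε
  | accaab => accba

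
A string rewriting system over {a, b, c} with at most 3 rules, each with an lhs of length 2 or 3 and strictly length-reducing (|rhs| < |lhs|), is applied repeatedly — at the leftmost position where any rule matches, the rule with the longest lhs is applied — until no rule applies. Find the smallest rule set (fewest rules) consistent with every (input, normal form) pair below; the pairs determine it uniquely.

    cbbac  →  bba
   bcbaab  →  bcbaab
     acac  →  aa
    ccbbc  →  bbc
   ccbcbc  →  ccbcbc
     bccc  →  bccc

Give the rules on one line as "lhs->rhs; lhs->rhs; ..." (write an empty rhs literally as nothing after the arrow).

ac->a; cbb->bb

  | cbbac => bbac => bba
  | bcbaab
  | acac => aac => aa
  | ccbbc => cbbc => bbc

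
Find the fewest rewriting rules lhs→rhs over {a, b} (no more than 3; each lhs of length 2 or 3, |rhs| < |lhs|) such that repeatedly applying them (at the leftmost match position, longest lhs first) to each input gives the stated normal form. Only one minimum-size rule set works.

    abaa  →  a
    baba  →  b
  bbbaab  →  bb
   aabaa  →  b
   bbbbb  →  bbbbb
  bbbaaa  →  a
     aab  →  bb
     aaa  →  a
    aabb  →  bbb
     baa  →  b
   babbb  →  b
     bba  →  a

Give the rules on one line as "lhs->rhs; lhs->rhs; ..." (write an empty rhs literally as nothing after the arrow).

  | abaa => aaa => ba => a
  | baba => aba => aa => b
  | bbbaab => bbaab => baab => aab => bb
  | aabaa => bbaa => baa => aa => b

aa->b; abb->; ba->a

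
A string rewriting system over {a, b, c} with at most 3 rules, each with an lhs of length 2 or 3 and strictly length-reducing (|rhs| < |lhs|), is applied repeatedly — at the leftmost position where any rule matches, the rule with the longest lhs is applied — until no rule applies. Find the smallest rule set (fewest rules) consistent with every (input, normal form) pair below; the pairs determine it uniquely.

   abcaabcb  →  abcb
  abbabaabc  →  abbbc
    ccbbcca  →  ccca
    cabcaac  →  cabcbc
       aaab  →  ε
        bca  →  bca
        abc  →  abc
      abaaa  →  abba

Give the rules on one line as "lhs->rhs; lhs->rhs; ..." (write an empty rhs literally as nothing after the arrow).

  | abcaabcb => abcbbcb => abcb
  | abbabaabc => abaabc => abbbc
  | ccbbcca => ccca
  | cabcaac => cabcbc

aa->b; bab->; cbb->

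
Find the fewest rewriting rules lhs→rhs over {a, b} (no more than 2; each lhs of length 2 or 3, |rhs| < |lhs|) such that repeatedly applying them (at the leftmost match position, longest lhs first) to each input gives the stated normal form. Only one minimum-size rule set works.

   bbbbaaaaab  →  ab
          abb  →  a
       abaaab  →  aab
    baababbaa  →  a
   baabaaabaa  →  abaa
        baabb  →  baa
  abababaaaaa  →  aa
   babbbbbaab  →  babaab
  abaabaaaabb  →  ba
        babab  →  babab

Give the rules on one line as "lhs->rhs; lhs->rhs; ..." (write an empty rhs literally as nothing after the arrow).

aaa->ba; bb->

  | bbbbaaaaab => bbaaaaab => aaaaab => baaab => bbab => ab
  | abb => a
  | abaaab => abbab => aab
  | baababbaa => baabaaa => baabba => baaa => bba => a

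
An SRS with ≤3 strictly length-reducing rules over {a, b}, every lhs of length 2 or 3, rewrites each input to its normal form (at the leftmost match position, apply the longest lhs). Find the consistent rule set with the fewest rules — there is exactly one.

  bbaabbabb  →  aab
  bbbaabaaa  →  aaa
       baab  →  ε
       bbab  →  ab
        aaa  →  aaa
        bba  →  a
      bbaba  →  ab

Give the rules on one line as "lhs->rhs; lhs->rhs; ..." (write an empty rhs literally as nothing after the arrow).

  | bbaabbabb => aabbabb => aababb => aabbb => aabb => aab
  | bbbaabaaa => baabaaa => babaaa => bbaaa => aaa
  | baab => bab => bb => ε
  | bbab => ab

abb->ab; ba->b; bb->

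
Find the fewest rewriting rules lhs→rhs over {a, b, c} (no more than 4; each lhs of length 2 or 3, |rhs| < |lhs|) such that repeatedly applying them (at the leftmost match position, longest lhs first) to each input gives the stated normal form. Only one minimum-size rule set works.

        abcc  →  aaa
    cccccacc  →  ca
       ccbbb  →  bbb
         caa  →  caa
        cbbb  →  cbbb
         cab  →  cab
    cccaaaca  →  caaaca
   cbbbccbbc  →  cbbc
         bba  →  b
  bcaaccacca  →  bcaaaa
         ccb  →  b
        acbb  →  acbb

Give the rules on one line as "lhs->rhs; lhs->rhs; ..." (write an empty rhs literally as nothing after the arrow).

ba->; bcc->aa; cc->

  | abcc => aaa
  | cccccacc => cccacc => cacc => ca
  | ccbbb => bbb
  | caa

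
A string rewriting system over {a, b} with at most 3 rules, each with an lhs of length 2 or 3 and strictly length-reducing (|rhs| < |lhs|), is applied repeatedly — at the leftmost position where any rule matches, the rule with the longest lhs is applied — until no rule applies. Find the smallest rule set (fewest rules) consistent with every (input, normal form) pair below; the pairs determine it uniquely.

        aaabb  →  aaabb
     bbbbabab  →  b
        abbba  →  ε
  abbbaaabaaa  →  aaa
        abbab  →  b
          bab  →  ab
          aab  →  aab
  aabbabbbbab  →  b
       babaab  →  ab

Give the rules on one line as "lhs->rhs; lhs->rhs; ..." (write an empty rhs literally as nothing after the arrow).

  | aaabb
  | bbbbabab => bbbabab => bbabab => babab => abab => b
  | abbba => abba => aba => ε
  | abbbaaabaaa => abbaaabaaa => abaaabaaa => aabaaa => aaa

aba->; ba->a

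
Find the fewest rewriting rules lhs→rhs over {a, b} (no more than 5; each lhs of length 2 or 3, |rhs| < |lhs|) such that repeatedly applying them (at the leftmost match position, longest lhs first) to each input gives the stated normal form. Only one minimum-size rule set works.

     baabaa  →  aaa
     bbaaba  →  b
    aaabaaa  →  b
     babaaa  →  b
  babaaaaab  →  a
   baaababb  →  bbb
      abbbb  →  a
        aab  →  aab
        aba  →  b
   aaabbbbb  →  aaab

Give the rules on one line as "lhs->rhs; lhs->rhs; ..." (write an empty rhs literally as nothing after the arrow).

aba->b; abb->a; ba->; baa->ab

  | baabaa => abbaa => aaa
  | bbaaba => babba => bba => b
  | aaabaaa => aabaa => aba => b
  | babaaa => baaa => aba => b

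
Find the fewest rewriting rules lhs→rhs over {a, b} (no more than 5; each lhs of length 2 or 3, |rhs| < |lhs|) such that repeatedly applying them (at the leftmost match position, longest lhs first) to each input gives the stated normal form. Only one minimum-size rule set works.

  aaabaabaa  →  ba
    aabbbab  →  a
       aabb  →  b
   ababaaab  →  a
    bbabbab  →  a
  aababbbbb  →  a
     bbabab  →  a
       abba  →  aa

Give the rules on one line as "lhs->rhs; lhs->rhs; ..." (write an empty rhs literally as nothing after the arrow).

  | aaabaabaa => abaabaa => baabaa => baaa => ba
  | aabbbab => abbab => bbab => aab => a
  | aabb => ab => b
  | ababaaab => babaaab => bbaaab => aaaab => aab => a

aaa->a; aab->a; ab->b; bb->a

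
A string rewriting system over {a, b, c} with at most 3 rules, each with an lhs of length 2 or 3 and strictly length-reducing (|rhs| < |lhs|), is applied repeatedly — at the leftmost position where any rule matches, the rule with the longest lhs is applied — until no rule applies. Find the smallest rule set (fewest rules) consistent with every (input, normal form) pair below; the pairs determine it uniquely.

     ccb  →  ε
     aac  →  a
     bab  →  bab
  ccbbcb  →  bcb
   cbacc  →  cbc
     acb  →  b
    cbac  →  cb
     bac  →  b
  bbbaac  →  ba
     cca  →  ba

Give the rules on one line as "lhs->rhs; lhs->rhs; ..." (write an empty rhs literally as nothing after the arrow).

ac->; bb->; cc->b

  | ccb => bb => ε
  | aac => a
  | bab
  | ccbbcb => bbbcb => bcb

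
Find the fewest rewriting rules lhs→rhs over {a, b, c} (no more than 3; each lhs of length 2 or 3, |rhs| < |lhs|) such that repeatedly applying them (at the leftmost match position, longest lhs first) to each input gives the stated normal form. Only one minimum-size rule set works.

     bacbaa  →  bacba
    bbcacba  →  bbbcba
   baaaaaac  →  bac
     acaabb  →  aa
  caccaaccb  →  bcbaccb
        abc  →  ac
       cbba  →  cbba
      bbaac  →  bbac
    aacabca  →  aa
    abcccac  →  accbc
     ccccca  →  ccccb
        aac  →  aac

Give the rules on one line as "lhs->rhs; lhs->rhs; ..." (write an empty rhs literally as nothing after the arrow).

  | bacbaa => bacba
  | bbcacba => bbbcba
  | baaaaaac => baaaaac => baaaac => baaac => baac => bac
  | acaabb => ababb => aabb => aab => aa

ab->a; baa->ba; ca->b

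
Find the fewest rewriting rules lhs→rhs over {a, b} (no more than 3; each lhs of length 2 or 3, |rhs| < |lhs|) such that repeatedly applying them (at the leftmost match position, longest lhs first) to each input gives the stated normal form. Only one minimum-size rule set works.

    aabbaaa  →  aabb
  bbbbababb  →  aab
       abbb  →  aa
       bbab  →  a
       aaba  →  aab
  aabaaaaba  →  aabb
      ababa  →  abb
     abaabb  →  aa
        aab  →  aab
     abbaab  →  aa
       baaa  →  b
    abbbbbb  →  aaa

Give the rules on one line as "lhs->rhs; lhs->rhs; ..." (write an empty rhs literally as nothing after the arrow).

ba->b; bbb->a

  | aabbaaa => aabbaa => aabba => aabb
  | bbbbababb => abababb => abbabb => abbbb => aab
  | abbb => aa
  | bbab => bbb => a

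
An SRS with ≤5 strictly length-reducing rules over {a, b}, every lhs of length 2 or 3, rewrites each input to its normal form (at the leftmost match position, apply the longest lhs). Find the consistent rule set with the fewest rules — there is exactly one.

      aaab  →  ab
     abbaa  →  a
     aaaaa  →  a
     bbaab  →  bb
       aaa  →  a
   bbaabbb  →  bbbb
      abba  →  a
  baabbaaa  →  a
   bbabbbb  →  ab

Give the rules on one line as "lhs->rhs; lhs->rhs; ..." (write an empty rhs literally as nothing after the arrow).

aa->a; abb->ab; ba->a; baa->

  | aaab => aab => ab
  | abbaa => abaa => a
  | aaaaa => aaaa => aaa => aa => a
  | bbaab => bb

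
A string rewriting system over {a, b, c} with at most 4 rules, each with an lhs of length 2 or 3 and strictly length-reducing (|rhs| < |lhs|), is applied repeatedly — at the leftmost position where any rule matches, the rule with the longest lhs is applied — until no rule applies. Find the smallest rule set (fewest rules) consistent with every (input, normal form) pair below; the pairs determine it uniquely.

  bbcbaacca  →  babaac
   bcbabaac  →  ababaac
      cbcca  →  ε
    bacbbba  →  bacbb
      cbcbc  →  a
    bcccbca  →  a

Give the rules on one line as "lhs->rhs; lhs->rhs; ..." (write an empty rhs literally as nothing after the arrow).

  | bbcbaacca => babaacca => babaac
  | bcbabaac => ababaac
  | cbcca => caca => ca => ε
  | bacbbba => bacbb

bba->b; bc->a; ca->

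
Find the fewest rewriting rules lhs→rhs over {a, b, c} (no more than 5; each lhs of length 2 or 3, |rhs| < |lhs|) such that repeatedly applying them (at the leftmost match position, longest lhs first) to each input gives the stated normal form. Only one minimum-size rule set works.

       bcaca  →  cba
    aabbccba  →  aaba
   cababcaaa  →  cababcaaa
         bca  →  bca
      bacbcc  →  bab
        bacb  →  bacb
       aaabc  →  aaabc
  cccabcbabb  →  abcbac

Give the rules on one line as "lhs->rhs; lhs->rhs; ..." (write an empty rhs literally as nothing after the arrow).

bb->c; cac->bb; cc->b; ccc->

  | bcaca => bbba => cba
  | aabbccba => aacccba => aaba
  | cababcaaa
  | bca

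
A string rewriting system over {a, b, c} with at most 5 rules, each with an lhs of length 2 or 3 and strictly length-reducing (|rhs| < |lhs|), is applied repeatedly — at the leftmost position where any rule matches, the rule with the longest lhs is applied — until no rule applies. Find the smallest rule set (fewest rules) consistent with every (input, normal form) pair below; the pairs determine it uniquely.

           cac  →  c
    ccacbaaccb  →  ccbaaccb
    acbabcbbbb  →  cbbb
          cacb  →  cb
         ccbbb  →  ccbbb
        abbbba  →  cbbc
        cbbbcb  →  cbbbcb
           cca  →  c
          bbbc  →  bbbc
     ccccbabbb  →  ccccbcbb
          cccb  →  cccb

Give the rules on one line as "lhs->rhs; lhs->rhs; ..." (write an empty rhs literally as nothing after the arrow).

ab->c; bba->bc; bcc->a; ca->

  | cac => c
  | ccacbaaccb => ccbaaccb
  | acbabcbbbb => acbccbbbb => acabbbb => abbbb => cbbb
  | cacb => cb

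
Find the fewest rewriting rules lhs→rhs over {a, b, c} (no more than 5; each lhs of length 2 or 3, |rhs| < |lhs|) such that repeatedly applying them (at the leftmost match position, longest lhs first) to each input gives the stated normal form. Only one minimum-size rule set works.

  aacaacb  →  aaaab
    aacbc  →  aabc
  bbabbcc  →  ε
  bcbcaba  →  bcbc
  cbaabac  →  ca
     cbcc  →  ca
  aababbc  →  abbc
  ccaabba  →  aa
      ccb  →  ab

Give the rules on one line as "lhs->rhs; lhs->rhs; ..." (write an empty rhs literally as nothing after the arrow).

  | aacaacb => aaaacb => aaaab
  | aacbc => aabc
  | bbabbcc => babbcc => abbcc => abba => aba => ε
  | bcbcaba => bcbc

aba->; ac->a; ba->a; cc->a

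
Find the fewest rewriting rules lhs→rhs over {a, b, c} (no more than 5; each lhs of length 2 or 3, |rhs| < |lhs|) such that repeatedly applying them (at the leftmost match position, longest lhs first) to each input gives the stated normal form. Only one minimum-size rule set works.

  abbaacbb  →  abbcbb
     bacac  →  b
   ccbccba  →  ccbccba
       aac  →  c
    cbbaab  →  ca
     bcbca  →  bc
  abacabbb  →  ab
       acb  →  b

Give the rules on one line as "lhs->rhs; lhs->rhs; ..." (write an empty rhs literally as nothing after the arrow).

  | abbaacbb => abbcbb
  | bacac => bac => b
  | ccbccba
  | aac => c

aa->; ac->; bbb->a; bca->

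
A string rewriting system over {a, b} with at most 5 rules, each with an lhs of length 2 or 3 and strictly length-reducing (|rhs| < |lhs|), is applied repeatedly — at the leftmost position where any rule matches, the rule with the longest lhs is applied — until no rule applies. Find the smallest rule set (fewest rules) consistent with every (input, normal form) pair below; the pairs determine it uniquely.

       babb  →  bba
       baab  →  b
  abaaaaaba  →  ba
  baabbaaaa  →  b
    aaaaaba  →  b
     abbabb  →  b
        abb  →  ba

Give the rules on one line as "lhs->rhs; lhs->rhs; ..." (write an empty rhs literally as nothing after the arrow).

aa->; aab->aa; aba->b; abb->ba

  | babb => bba
  | baab => baa => b
  | abaaaaaba => baaaaba => baaba => baaa => ba
  | baabbaaaa => baabaaaa => baaaaaa => baaaa => baa => b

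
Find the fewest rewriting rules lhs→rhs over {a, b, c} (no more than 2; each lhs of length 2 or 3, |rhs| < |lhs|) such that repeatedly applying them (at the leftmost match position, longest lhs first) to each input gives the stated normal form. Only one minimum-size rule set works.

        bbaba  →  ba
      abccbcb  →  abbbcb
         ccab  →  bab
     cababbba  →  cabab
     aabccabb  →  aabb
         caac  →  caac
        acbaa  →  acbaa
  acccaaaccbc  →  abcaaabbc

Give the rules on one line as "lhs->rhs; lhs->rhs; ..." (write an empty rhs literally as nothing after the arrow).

bba->; cc->b

  | bbaba => ba
  | abccbcb => abbbcb
  | ccab => bab
  | cababbba => cabab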